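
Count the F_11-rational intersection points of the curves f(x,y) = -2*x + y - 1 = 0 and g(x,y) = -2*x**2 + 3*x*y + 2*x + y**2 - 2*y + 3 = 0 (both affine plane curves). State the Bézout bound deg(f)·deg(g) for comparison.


Common zeros: {(2, 5), (7, 4)}; count = 2; Bézout bound = 2.

deg(f) = 1, deg(g) = 2, so Bézout bound = 2.
Scan x ∈ F_11. For each x, list the y ∈ F_11 with f(x, y) ≡ 0 and those with g(x, y) ≡ 0 (mod 11); the common zeros in that column are the intersection.
  x = 0: f ≡ 0 at y ∈ {1}; g ≡ 0 at y ∈ {4, 9}; common: ∅.
  x = 1: f ≡ 0 at y ∈ {3}; g ≡ 0 at y ∈ {5}; common: ∅.
  x = 2: f ≡ 0 at y ∈ {5}; g ≡ 0 at y ∈ {2, 5}; common: {5}.
  x = 3: f ≡ 0 at y ∈ {7}; g ≡ 0 at y ∈ ∅; common: ∅.
  x = 4: f ≡ 0 at y ∈ {9}; g ≡ 0 at y ∈ ∅; common: ∅.
  x = 5: f ≡ 0 at y ∈ {0}; g ≡ 0 at y ∈ {3, 6}; common: ∅.
  x = 6: f ≡ 0 at y ∈ {2}; g ≡ 0 at y ∈ {3}; common: ∅.
  x = 7: f ≡ 0 at y ∈ {4}; g ≡ 0 at y ∈ {4, 10}; common: {4}.
  x = 8: f ≡ 0 at y ∈ {6}; g ≡ 0 at y ∈ ∅; common: ∅.
  x = 9: f ≡ 0 at y ∈ {8}; g ≡ 0 at y ∈ {9, 10}; common: ∅.
  x = 10: f ≡ 0 at y ∈ {10}; g ≡ 0 at y ∈ ∅; common: ∅.
Collecting: common zeros = {(2, 5), (7, 4)}, so the count is 2.
Comparison with the Bézout bound: 2 ≤ 2 = deg(f)·deg(g), as expected for curves with no common component (the bound is attained).


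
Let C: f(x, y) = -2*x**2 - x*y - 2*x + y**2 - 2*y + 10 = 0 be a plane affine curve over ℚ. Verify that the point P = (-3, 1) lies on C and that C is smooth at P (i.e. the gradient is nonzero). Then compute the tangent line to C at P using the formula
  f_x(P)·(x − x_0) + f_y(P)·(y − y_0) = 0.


Tangent line at P: 9*x + 3*y + 24 = 0.

Step 1: f(-3, 1) = 0, so P lies on C.
Step 2: partial derivatives
  f_x(x, y) = -4*x - y - 2, f_y(x, y) = -x + 2*y - 2.
  f_x(P) = 9, f_y(P) = 3 (gradient nonzero, so P is smooth).
Step 3: tangent line at P: 9·(x − -3) + 3·(y − 1) = 0.
Expanding: 9*x + 3*y + 24 = 0.


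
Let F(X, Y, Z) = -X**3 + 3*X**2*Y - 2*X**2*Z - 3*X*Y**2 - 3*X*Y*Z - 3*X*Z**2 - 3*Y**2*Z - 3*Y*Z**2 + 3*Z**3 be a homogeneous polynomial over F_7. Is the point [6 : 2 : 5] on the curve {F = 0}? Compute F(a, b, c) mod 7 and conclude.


F(6,2,5) ≡ 6 (mod 7); P is NOT on the curve.

Evaluate F(6, 2, 5) term-by-term (mod 7).
  -X**3 ↦ -1·216·1·1 = -216
  3*X**2*Y ↦ 3·36·2·1 = 216
  -2*X**2*Z ↦ -2·36·1·5 = -360
  -3*X*Y**2 ↦ -3·6·4·1 = -72
  -3*X*Y*Z ↦ -3·6·2·5 = -180
  -3*X*Z**2 ↦ -3·6·1·25 = -450
  -3*Y**2*Z ↦ -3·1·4·5 = -60
  -3*Y*Z**2 ↦ -3·1·2·25 = -150
  3*Z**3 ↦ 3·1·1·125 = 375
Sum: F(6, 2, 5) = (-216) + (216) + (-360) + (-72) + (-180) + (-450) + (-60) + (-150) + (375) = -897.
Reducing mod 7: -897 ≡ 6 (mod 7).
Since F(a, b, c) ≡ 6 ≠ 0 (mod 7), P does NOT lie on the curve.


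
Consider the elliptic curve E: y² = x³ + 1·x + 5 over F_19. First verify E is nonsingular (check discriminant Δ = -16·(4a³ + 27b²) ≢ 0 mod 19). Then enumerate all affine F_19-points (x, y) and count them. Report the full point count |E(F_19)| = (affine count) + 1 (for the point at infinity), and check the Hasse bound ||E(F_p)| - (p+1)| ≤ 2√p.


Affine points = {(0, 9), (0, 10), (1, 8), (1, 11), (3, 4), (3, 15), (4, 4), (4, 15), (11, 6), (11, 13), (12, 4), (12, 15), (13, 7), (13, 12)}; affine count = 14; |E(F_19)| = 15.

Discriminant check: Δ ∝ 4a³ + 27b² = 4·1³ + 27·5² = 4·1 + 27·25 ≡ 14 (mod 19). Nonzero ⇒ E is nonsingular.
For each x ∈ F_19, compute rhs = x³ + 1·x + 5 mod 19, then count y ∈ F_19 with y² ≡ rhs.
  x = 0: rhs = 5, matching y values: 9, 10 (2 points).
  x = 1: rhs = 7, matching y values: 8, 11 (2 points).
  x = 2: rhs = 15, matching y values: none (0 points).
  x = 3: rhs = 16, matching y values: 4, 15 (2 points).
  x = 4: rhs = 16, matching y values: 4, 15 (2 points).
  x = 5: rhs = 2, matching y values: none (0 points).
  x = 6: rhs = 18, matching y values: none (0 points).
  x = 7: rhs = 13, matching y values: none (0 points).
  x = 8: rhs = 12, matching y values: none (0 points).
  x = 9: rhs = 2, matching y values: none (0 points).
  x = 10: rhs = 8, matching y values: none (0 points).
  x = 11: rhs = 17, matching y values: 6, 13 (2 points).
  x = 12: rhs = 16, matching y values: 4, 15 (2 points).
  x = 13: rhs = 11, matching y values: 7, 12 (2 points).
  x = 14: rhs = 8, matching y values: none (0 points).
  x = 15: rhs = 13, matching y values: none (0 points).
  x = 16: rhs = 13, matching y values: none (0 points).
  x = 17: rhs = 14, matching y values: none (0 points).
  x = 18: rhs = 3, matching y values: none (0 points).
Total affine count: 14.
Full point count |E(F_19)| = 14 + 1 = 15.
Hasse bound: |15 − (19+1)| = |-5| = 5 ≤ 2√19 ≈ 8.7178 ✓.


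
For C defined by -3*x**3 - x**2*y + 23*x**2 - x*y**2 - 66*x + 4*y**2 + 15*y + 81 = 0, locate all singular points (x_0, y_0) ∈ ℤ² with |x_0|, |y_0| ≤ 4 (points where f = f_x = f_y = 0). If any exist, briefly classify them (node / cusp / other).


Singular points: {(3, -3)}; classification: node.

Compute partial derivatives:
  f_x = -9*x**2 - 2*x*y + 46*x - y**2 - 66.
  f_y = -x**2 - 2*x*y + 8*y + 15.
Scan x_0 ∈ {−4, ..., 4}. For each x_0, f_y(x_0, y) is a polynomial in y; find its integer roots y ∈ {−4, ..., 4}, then test f_x and f at those candidates.
  x = -4: f_y(-4, y) = 16*y - 1; no integer root y with |y| ≤ 4.
  x = -3: f_y(-3, y) = 14*y + 6; no integer root y with |y| ≤ 4.
  x = -2: f_y(-2, y) = 12*y + 11; no integer root y with |y| ≤ 4.
  x = -1: f_y(-1, y) = 10*y + 14; no integer root y with |y| ≤ 4.
  x = 0: f_y(0, y) = 8*y + 15; no integer root y with |y| ≤ 4.
  x = 1: f_y(1, y) = 6*y + 14; no integer root y with |y| ≤ 4.
  x = 2: f_y(2, y) = 4*y + 11; no integer root y with |y| ≤ 4.
  x = 3: f_y(3, y) = 2*y + 6; vanishes at y ∈ {-3}. (3, -3): f_x = 0, f = 0 — SINGULAR.
  x = 4: f_y(4, y) = -1; no integer root y with |y| ≤ 4.
Only singular point on the grid: (3, -3).
Classify: substitute x = 3 + u, y = -3 + v and expand: f = -3*u**3 - u**2*v - u**2 - u*v**2 + v**2.
No constant or linear terms (consistent with a singular point). Quadratic part: -u**2 + v**2. Cubic part: -3*u**3 - u**2*v - u*v**2.
The quadratic part v**2 - u**2 = (v − u)(v + u) splits into two distinct linear factors, so there are two distinct tangent lines y − -3 = ±(x − 3) — this is a node (ordinary double point).
Classification: node.


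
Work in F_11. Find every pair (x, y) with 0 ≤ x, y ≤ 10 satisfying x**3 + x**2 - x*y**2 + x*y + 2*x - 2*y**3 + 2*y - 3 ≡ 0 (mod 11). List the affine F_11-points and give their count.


Affine F_11-points: {(3, 7), (3, 9), (3, 10), (4, 10), (6, 5), (8, 2), (9, 0), (9, 1), (10, 8)}; count = 9.

For each of the 121 pairs (x, y) ∈ F_11², evaluate f(x, y) mod 11. Record the zeros.
  x = 0: [0↦8, 1↦8, 2↦7, 3↦4, 4↦9, 5↦10, 6↦6, 7↦7, 8↦1, 9↦9, 10↦8]  zeros at y ∈ ∅
  x = 1: [0↦1, 1↦1, 2↦9, 3↦2, 4↦1, 5↦5, 6↦2, 7↦2, 8↦4, 9↦7, 10↦10]  zeros at y ∈ ∅
  x = 2: [0↦2, 1↦2, 2↦8, 3↦8, 4↦1, 5↦8, 6↦6, 7↦5, 8↦4, 9↦2, 10↦9]  zeros at y ∈ ∅
  x = 3: [0↦6, 1↦6, 2↦10, 3↦6, 4↦4, 5↦3, 6↦2, 7↦0, 8↦7, 9↦0, 10↦0]  zeros at y ∈ {7, 9, 10}
  x = 4: [0↦8, 1↦8, 2↦10, 3↦2, 4↦5, 5↦7, 6↦7, 7↦4, 8↦8, 9↦7, 10↦0]  zeros at y ∈ {10}
  x = 5: [0↦3, 1↦3, 2↦3, 3↦2, 4↦10, 5↦4, 6↦5, 7↦1, 8↦2, 9↦7, 10↦4]  zeros at y ∈ ∅
  x = 6: [0↦8, 1↦8, 2↦6, 3↦1, 4↦3, 5↦0, 6↦2, 7↦8, 8↦6, 9↦6, 10↦7]  zeros at y ∈ {5}
  x = 7: [0↦7, 1↦7, 2↦3, 3↦5, 4↦1, 5↦1, 6↦4, 7↦9, 8↦4, 9↦10, 10↦4]  zeros at y ∈ ∅
  x = 8: [0↦6, 1↦6, 2↦0, 3↦9, 4↦10, 5↦2, 6↦6, 7↦10, 8↦2, 9↦3, 10↦1]  zeros at y ∈ {2}
  x = 9: [0↦0, 1↦0, 2↦3, 3↦8, 4↦3, 5↦9, 6↦3, 7↦6, 8↦6, 9↦2, 10↦4]  zeros at y ∈ {0, 1}
  x = 10: [0↦6, 1↦6, 2↦7, 3↦8, 4↦8, 5↦6, 6↦1, 7↦3, 8↦0, 9↦2, 10↦8]  zeros at y ∈ {8}
Collecting zeros: affine points = {(3, 7), (3, 9), (3, 10), (4, 10), (6, 5), (8, 2), (9, 0), (9, 1), (10, 8)}.
Total count |C(F_11)_aff| = 9.


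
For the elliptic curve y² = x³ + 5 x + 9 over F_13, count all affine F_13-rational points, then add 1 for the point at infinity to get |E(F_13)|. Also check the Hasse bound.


Affine points = {(0, 3), (0, 10), (2, 1), (2, 12), (3, 5), (3, 8), (5, 4), (5, 9), (7, 6), (7, 7), (9, 4), (9, 9), (11, 2), (11, 11), (12, 4), (12, 9)}; affine count = 16; |E(F_13)| = 17.

Discriminant check: Δ ∝ 4a³ + 27b² = 4·5³ + 27·9² = 4·125 + 27·81 ≡ 9 (mod 13). Nonzero ⇒ E is nonsingular.
For each x ∈ F_13, compute rhs = x³ + 5·x + 9 mod 13, then count y ∈ F_13 with y² ≡ rhs.
  x = 0: rhs = 9, matching y values: 3, 10 (2 points).
  x = 1: rhs = 2, matching y values: none (0 points).
  x = 2: rhs = 1, matching y values: 1, 12 (2 points).
  x = 3: rhs = 12, matching y values: 5, 8 (2 points).
  x = 4: rhs = 2, matching y values: none (0 points).
  x = 5: rhs = 3, matching y values: 4, 9 (2 points).
  x = 6: rhs = 8, matching y values: none (0 points).
  x = 7: rhs = 10, matching y values: 6, 7 (2 points).
  x = 8: rhs = 2, matching y values: none (0 points).
  x = 9: rhs = 3, matching y values: 4, 9 (2 points).
  x = 10: rhs = 6, matching y values: none (0 points).
  x = 11: rhs = 4, matching y values: 2, 11 (2 points).
  x = 12: rhs = 3, matching y values: 4, 9 (2 points).
Total affine count: 16.
Full point count |E(F_13)| = 16 + 1 = 17.
Hasse bound: |17 − (13+1)| = |3| = 3 ≤ 2√13 ≈ 7.2111 ✓.


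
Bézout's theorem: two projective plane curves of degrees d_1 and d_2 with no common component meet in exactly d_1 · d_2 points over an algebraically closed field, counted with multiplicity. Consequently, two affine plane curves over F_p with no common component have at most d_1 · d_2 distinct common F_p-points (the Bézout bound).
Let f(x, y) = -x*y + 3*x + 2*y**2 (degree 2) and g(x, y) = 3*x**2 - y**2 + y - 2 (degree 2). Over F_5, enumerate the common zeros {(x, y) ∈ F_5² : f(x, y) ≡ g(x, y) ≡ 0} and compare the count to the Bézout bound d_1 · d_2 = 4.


Common zeros: ∅; count = 0; Bézout bound = 4.

deg(f) = 2, deg(g) = 2, so Bézout bound = 4.
Scan x ∈ F_5. For each x, list the y ∈ F_5 with f(x, y) ≡ 0 and those with g(x, y) ≡ 0 (mod 5); the common zeros in that column are the intersection.
  x = 0: f ≡ 0 at y ∈ {0}; g ≡ 0 at y ∈ ∅; common: ∅.
  x = 1: f ≡ 0 at y ∈ ∅; g ≡ 0 at y ∈ {3}; common: ∅.
  x = 2: f ≡ 0 at y ∈ {2, 4}; g ≡ 0 at y ∈ {0, 1}; common: ∅.
  x = 3: f ≡ 0 at y ∈ ∅; g ≡ 0 at y ∈ {0, 1}; common: ∅.
  x = 4: f ≡ 0 at y ∈ {1}; g ≡ 0 at y ∈ {3}; common: ∅.
Collecting: common zeros = ∅, so the count is 0.
Comparison with the Bézout bound: 0 ≤ 4 = deg(f)·deg(g), as expected for curves with no common component (the affine F_5-count falls short of the bound because intersections may lie at infinity, over extension fields, or carry multiplicity).


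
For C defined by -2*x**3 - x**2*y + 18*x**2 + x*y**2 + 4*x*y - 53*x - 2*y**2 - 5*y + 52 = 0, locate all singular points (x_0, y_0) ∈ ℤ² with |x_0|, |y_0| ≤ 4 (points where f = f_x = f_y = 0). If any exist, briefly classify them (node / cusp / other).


Singular points: {(3, 1)}; classification: node.

Compute partial derivatives:
  f_x = -6*x**2 - 2*x*y + 36*x + y**2 + 4*y - 53.
  f_y = -x**2 + 2*x*y + 4*x - 4*y - 5.
Scan x_0 ∈ {−4, ..., 4}. For each x_0, f_y(x_0, y) is a polynomial in y; find its integer roots y ∈ {−4, ..., 4}, then test f_x and f at those candidates.
  x = -4: f_y(-4, y) = -12*y - 37; no integer root y with |y| ≤ 4.
  x = -3: f_y(-3, y) = -10*y - 26; no integer root y with |y| ≤ 4.
  x = -2: f_y(-2, y) = -8*y - 17; no integer root y with |y| ≤ 4.
  x = -1: f_y(-1, y) = -6*y - 10; no integer root y with |y| ≤ 4.
  x = 0: f_y(0, y) = -4*y - 5; no integer root y with |y| ≤ 4.
  x = 1: f_y(1, y) = -2*y - 2; vanishes at y ∈ {-1}. (1, -1): f_x = -24 ≠ 0.
  x = 2: f_y(2, y) = -1; no integer root y with |y| ≤ 4.
  x = 3: f_y(3, y) = 2*y - 2; vanishes at y ∈ {1}. (3, 1): f_x = 0, f = 0 — SINGULAR.
  x = 4: f_y(4, y) = 4*y - 5; no integer root y with |y| ≤ 4.
Only singular point on the grid: (3, 1).
Classify: substitute x = 3 + u, y = 1 + v and expand: f = -2*u**3 - u**2*v - u**2 + u*v**2 + v**2.
No constant or linear terms (consistent with a singular point). Quadratic part: -u**2 + v**2. Cubic part: -2*u**3 - u**2*v + u*v**2.
The quadratic part v**2 - u**2 = (v − u)(v + u) splits into two distinct linear factors, so there are two distinct tangent lines y − 1 = ±(x − 3) — this is a node (ordinary double point).
Classification: node.


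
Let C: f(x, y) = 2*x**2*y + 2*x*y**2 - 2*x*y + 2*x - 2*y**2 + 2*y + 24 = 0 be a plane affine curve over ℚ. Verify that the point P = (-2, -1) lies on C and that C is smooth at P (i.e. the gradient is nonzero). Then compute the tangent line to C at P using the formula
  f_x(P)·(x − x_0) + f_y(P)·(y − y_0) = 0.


Tangent line at P: 14*x + 26*y + 54 = 0.

Step 1: f(-2, -1) = 0, so P lies on C.
Step 2: partial derivatives
  f_x(x, y) = 4*x*y + 2*y**2 - 2*y + 2, f_y(x, y) = 2*x**2 + 4*x*y - 2*x - 4*y + 2.
  f_x(P) = 14, f_y(P) = 26 (gradient nonzero, so P is smooth).
Step 3: tangent line at P: 14·(x − -2) + 26·(y − -1) = 0.
Expanding: 14*x + 26*y + 54 = 0.


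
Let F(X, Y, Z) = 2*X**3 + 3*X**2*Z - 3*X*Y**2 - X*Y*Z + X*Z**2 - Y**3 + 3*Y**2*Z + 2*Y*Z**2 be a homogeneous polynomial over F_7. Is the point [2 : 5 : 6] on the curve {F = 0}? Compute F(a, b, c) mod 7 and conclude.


F(2,5,6) ≡ 5 (mod 7); P is NOT on the curve.

Evaluate F(2, 5, 6) term-by-term (mod 7).
  2*X**3 ↦ 2·8·1·1 = 16
  3*X**2*Z ↦ 3·4·1·6 = 72
  -3*X*Y**2 ↦ -3·2·25·1 = -150
  -X*Y*Z ↦ -1·2·5·6 = -60
  X*Z**2 ↦ 1·2·1·36 = 72
  -Y**3 ↦ -1·1·125·1 = -125
  3*Y**2*Z ↦ 3·1·25·6 = 450
  2*Y*Z**2 ↦ 2·1·5·36 = 360
Sum: F(2, 5, 6) = (16) + (72) + (-150) + (-60) + (72) + (-125) + (450) + (360) = 635.
Reducing mod 7: 635 ≡ 5 (mod 7).
Since F(a, b, c) ≡ 5 ≠ 0 (mod 7), P does NOT lie on the curve.


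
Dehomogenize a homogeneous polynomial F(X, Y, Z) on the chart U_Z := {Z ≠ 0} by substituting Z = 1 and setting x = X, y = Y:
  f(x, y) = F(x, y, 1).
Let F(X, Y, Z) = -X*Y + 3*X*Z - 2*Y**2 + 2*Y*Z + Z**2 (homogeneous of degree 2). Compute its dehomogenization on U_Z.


f(x, y) = -x*y + 3*x - 2*y**2 + 2*y + 1

On U_Z we set Z = 1. Each monomial c·X^i·Y^j·Z^k in F becomes c·x^i·y^j·1^k = c·x^i·y^j.
Substituting Z = 1: F(X, Y, 1) = -x*y + 3*x - 2*y**2 + 2*y + 1.
Note: deg(f) ≤ deg(F) = 2; strict inequality happens when F is divisible by Z (lost terms).


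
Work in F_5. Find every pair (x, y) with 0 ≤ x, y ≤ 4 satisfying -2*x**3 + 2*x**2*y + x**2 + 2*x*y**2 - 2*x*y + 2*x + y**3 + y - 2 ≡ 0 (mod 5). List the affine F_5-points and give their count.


Affine F_5-points: {(0, 1), (2, 0), (2, 1)}; count = 3.

For each of the 25 pairs (x, y) ∈ F_5², evaluate f(x, y) mod 5. Record the zeros.
  x = 0: [0↦3, 1↦0, 2↦3, 3↦3, 4↦1]  zeros at y ∈ {1}
  x = 1: [0↦4, 1↦3, 2↦2, 3↦2, 4↦4]  zeros at y ∈ ∅
  x = 2: [0↦0, 1↦0, 2↦4, 3↦3, 4↦3]  zeros at y ∈ {0, 1}
  x = 3: [0↦4, 1↦4, 2↦2, 3↦4, 4↦1]  zeros at y ∈ ∅
  x = 4: [0↦4, 1↦3, 2↦4, 3↦3, 4↦1]  zeros at y ∈ ∅
Collecting zeros: affine points = {(0, 1), (2, 0), (2, 1)}.
Total count |C(F_5)_aff| = 3.


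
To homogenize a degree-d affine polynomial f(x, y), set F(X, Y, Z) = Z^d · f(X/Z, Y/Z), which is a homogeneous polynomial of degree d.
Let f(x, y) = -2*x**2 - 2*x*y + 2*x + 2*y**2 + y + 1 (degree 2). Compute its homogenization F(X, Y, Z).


F(X, Y, Z) = -2*X**2 - 2*X*Y + 2*X*Z + 2*Y**2 + Y*Z + Z**2

deg(f) = 2.
Substitute x = X/Z, y = Y/Z into f, then multiply by Z^2.
  monomial -2·x^2·y^0 ↦ -2·X^2·Y^0·Z^0.
  monomial -2·x^1·y^1 ↦ -2·X^1·Y^1·Z^0.
  monomial 2·x^1·y^0 ↦ 2·X^1·Y^0·Z^1.
  monomial 2·x^0·y^2 ↦ 2·X^0·Y^2·Z^0.
  monomial 1·x^0·y^1 ↦ 1·X^0·Y^1·Z^1.
  monomial 1·x^0·y^0 ↦ 1·X^0·Y^0·Z^2.
Collecting: F(X, Y, Z) = -2*X**2 - 2*X*Y + 2*X*Z + 2*Y**2 + Y*Z + Z**2.


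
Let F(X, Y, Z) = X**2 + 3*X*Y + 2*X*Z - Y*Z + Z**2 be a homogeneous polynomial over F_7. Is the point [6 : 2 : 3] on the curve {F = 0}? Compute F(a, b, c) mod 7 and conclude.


F(6,2,3) ≡ 6 (mod 7); P is NOT on the curve.

Evaluate F(6, 2, 3) term-by-term (mod 7).
  X**2 ↦ 1·36·1·1 = 36
  3*X*Y ↦ 3·6·2·1 = 36
  2*X*Z ↦ 2·6·1·3 = 36
  -Y*Z ↦ -1·1·2·3 = -6
  Z**2 ↦ 1·1·1·9 = 9
Sum: F(6, 2, 3) = (36) + (36) + (36) + (-6) + (9) = 111.
Reducing mod 7: 111 ≡ 6 (mod 7).
Since F(a, b, c) ≡ 6 ≠ 0 (mod 7), P does NOT lie on the curve.


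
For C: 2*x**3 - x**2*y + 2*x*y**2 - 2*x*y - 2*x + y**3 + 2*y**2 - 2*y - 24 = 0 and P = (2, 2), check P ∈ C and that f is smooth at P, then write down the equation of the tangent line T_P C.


Tangent line at P: 18*x + 26*y - 88 = 0.

Step 1: f(2, 2) = 0, so P lies on C.
Step 2: partial derivatives
  f_x(x, y) = 6*x**2 - 2*x*y + 2*y**2 - 2*y - 2, f_y(x, y) = -x**2 + 4*x*y - 2*x + 3*y**2 + 4*y - 2.
  f_x(P) = 18, f_y(P) = 26 (gradient nonzero, so P is smooth).
Step 3: tangent line at P: 18·(x − 2) + 26·(y − 2) = 0.
Expanding: 18*x + 26*y - 88 = 0.


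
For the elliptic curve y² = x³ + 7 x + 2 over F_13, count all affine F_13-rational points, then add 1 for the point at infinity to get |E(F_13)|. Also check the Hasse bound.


Affine points = {(1, 6), (1, 7), (4, 4), (4, 9), (6, 0), (7, 2), (7, 11), (9, 1), (9, 12)}; affine count = 9; |E(F_13)| = 10.

Discriminant check: Δ ∝ 4a³ + 27b² = 4·7³ + 27·2² = 4·343 + 27·4 ≡ 11 (mod 13). Nonzero ⇒ E is nonsingular.
For each x ∈ F_13, compute rhs = x³ + 7·x + 2 mod 13, then count y ∈ F_13 with y² ≡ rhs.
  x = 0: rhs = 2, matching y values: none (0 points).
  x = 1: rhs = 10, matching y values: 6, 7 (2 points).
  x = 2: rhs = 11, matching y values: none (0 points).
  x = 3: rhs = 11, matching y values: none (0 points).
  x = 4: rhs = 3, matching y values: 4, 9 (2 points).
  x = 5: rhs = 6, matching y values: none (0 points).
  x = 6: rhs = 0, matching y values: 0 (1 points).
  x = 7: rhs = 4, matching y values: 2, 11 (2 points).
  x = 8: rhs = 11, matching y values: none (0 points).
  x = 9: rhs = 1, matching y values: 1, 12 (2 points).
  x = 10: rhs = 6, matching y values: none (0 points).
  x = 11: rhs = 6, matching y values: none (0 points).
  x = 12: rhs = 7, matching y values: none (0 points).
Total affine count: 9.
Full point count |E(F_13)| = 9 + 1 = 10.
Hasse bound: |10 − (13+1)| = |-4| = 4 ≤ 2√13 ≈ 7.2111 ✓.


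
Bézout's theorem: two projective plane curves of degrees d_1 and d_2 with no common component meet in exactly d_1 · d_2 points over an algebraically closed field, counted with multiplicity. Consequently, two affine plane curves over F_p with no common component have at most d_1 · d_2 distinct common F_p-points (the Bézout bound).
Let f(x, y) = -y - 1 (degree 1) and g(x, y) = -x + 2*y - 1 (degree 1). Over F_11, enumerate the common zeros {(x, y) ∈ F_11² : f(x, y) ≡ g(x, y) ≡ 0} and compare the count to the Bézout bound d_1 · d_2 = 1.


Common zeros: {(8, 10)}; count = 1; Bézout bound = 1.

deg(f) = 1, deg(g) = 1, so Bézout bound = 1.
Scan x ∈ F_11. For each x, list the y ∈ F_11 with f(x, y) ≡ 0 and those with g(x, y) ≡ 0 (mod 11); the common zeros in that column are the intersection.
  x = 0: f ≡ 0 at y ∈ {10}; g ≡ 0 at y ∈ {6}; common: ∅.
  x = 1: f ≡ 0 at y ∈ {10}; g ≡ 0 at y ∈ {1}; common: ∅.
  x = 2: f ≡ 0 at y ∈ {10}; g ≡ 0 at y ∈ {7}; common: ∅.
  x = 3: f ≡ 0 at y ∈ {10}; g ≡ 0 at y ∈ {2}; common: ∅.
  x = 4: f ≡ 0 at y ∈ {10}; g ≡ 0 at y ∈ {8}; common: ∅.
  x = 5: f ≡ 0 at y ∈ {10}; g ≡ 0 at y ∈ {3}; common: ∅.
  x = 6: f ≡ 0 at y ∈ {10}; g ≡ 0 at y ∈ {9}; common: ∅.
  x = 7: f ≡ 0 at y ∈ {10}; g ≡ 0 at y ∈ {4}; common: ∅.
  x = 8: f ≡ 0 at y ∈ {10}; g ≡ 0 at y ∈ {10}; common: {10}.
  x = 9: f ≡ 0 at y ∈ {10}; g ≡ 0 at y ∈ {5}; common: ∅.
  x = 10: f ≡ 0 at y ∈ {10}; g ≡ 0 at y ∈ {0}; common: ∅.
Collecting: common zeros = {(8, 10)}, so the count is 1.
Comparison with the Bézout bound: 1 ≤ 1 = deg(f)·deg(g), as expected for curves with no common component (the bound is attained).


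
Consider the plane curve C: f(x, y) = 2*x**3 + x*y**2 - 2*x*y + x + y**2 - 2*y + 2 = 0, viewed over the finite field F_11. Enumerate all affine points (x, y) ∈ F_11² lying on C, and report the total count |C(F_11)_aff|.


Affine F_11-points: {(1, 3), (1, 10), (2, 4), (2, 9), (3, 1), (4, 5), (4, 8), (5, 3), (5, 10), (6, 0), (6, 2), (7, 4), (7, 9), (8, 0), (8, 2)}; count = 15.

For each of the 121 pairs (x, y) ∈ F_11², evaluate f(x, y) mod 11. Record the zeros.
  x = 0: [0↦2, 1↦1, 2↦2, 3↦5, 4↦10, 5↦6, 6↦4, 7↦4, 8↦6, 9↦10, 10↦5]  zeros at y ∈ ∅
  x = 1: [0↦5, 1↦3, 2↦5, 3↦0, 4↦10, 5↦2, 6↦9, 7↦9, 8↦2, 9↦10, 10↦0]  zeros at y ∈ {3, 10}
  x = 2: [0↦9, 1↦6, 2↦9, 3↦7, 4↦0, 5↦10, 6↦4, 7↦4, 8↦10, 9↦0, 10↦7]  zeros at y ∈ {4, 9}
  x = 3: [0↦4, 1↦0, 2↦4, 3↦5, 4↦3, 5↦9, 6↦1, 7↦1, 8↦9, 9↦3, 10↦5]  zeros at y ∈ {1}
  x = 4: [0↦2, 1↦8, 2↦2, 3↦6, 4↦9, 5↦0, 6↦1, 7↦1, 8↦0, 9↦9, 10↦6]  zeros at y ∈ {5, 8}
  x = 5: [0↦4, 1↦9, 2↦4, 3↦0, 4↦8, 5↦6, 6↦5, 7↦5, 8↦6, 9↦8, 10↦0]  zeros at y ∈ {3, 10}
  x = 6: [0↦0, 1↦4, 2↦0, 3↦10, 4↦1, 5↦6, 6↦3, 7↦3, 8↦6, 9↦1, 10↦10]  zeros at y ∈ {0, 2}
  x = 7: [0↦2, 1↦5, 2↦2, 3↦4, 4↦0, 5↦1, 6↦7, 7↦7, 8↦1, 9↦0, 10↦4]  zeros at y ∈ {4, 9}
  x = 8: [0↦0, 1↦2, 2↦0, 3↦5, 4↦6, 5↦3, 6↦7, 7↦7, 8↦3, 9↦6, 10↦5]  zeros at y ∈ {0, 2}
  x = 9: [0↦6, 1↦7, 2↦6, 3↦3, 4↦9, 5↦2, 6↦4, 7↦4, 8↦2, 9↦9, 10↦3]  zeros at y ∈ ∅
  x = 10: [0↦10, 1↦10, 2↦10, 3↦10, 4↦10, 5↦10, 6↦10, 7↦10, 8↦10, 9↦10, 10↦10]  zeros at y ∈ ∅
Collecting zeros: affine points = {(1, 3), (1, 10), (2, 4), (2, 9), (3, 1), (4, 5), (4, 8), (5, 3), (5, 10), (6, 0), (6, 2), (7, 4), (7, 9), (8, 0), (8, 2)}.
Total count |C(F_11)_aff| = 15.


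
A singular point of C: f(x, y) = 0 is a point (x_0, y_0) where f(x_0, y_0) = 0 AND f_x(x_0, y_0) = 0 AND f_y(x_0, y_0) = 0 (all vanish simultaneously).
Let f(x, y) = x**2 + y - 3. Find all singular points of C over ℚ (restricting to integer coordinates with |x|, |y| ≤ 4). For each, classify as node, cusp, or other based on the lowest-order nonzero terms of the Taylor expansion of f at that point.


No singular points in the scanned grid; C is smooth there.

Compute partial derivatives:
  f_x = 2*x.
  f_y = 1.
f_y = 1 is a nonzero constant, so f_y never vanishes: no point (x, y) can satisfy f = f_x = f_y = 0. In particular no (x, y) ∈ {−4, ..., 4}² is singular; the curve is smooth.


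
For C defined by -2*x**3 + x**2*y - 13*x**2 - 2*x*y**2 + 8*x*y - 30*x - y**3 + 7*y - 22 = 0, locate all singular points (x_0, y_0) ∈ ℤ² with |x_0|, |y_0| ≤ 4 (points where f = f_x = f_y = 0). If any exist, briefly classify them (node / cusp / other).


Singular points: {(-2, 1)}; classification: cusp.

Compute partial derivatives:
  f_x = -6*x**2 + 2*x*y - 26*x - 2*y**2 + 8*y - 30.
  f_y = x**2 - 4*x*y + 8*x - 3*y**2 + 7.
Scan x_0 ∈ {−4, ..., 4}. For each x_0, f_y(x_0, y) is a polynomial in y; find its integer roots y ∈ {−4, ..., 4}, then test f_x and f at those candidates.
  x = -4: f_y(-4, y) = -3*y**2 + 16*y - 9; no integer root y with |y| ≤ 4.
  x = -3: f_y(-3, y) = -3*y**2 + 12*y - 8; no integer root y with |y| ≤ 4.
  x = -2: f_y(-2, y) = -3*y**2 + 8*y - 5; vanishes at y ∈ {1}. (-2, 1): f_x = 0, f = 0 — SINGULAR.
  x = -1: f_y(-1, y) = -3*y**2 + 4*y; vanishes at y ∈ {0}. (-1, 0): f_x = -10 ≠ 0.
  x = 0: f_y(0, y) = 7 - 3*y**2; no integer root y with |y| ≤ 4.
  x = 1: f_y(1, y) = -3*y**2 - 4*y + 16; no integer root y with |y| ≤ 4.
  x = 2: f_y(2, y) = -3*y**2 - 8*y + 27; no integer root y with |y| ≤ 4.
  x = 3: f_y(3, y) = -3*y**2 - 12*y + 40; no integer root y with |y| ≤ 4.
  x = 4: f_y(4, y) = -3*y**2 - 16*y + 55; no integer root y with |y| ≤ 4.
Only singular point on the grid: (-2, 1).
Classify: substitute x = -2 + u, y = 1 + v and expand: f = -2*u**3 + u**2*v - 2*u*v**2 - v**3 + v**2.
No constant or linear terms (consistent with a singular point). Quadratic part: v**2. Cubic part: -2*u**3 + u**2*v - 2*u*v**2 - v**3.
The quadratic part v**2 is a perfect square, so there is a single (double) tangent line v = 0, i.e. y = 1. Restricting the cubic part to that line (v = 0) leaves -2*u**3 ≠ 0, so f is not divisible by v and the branch is v² ≈ 2*u**3 to lowest order — this is a cusp.
Classification: cusp.


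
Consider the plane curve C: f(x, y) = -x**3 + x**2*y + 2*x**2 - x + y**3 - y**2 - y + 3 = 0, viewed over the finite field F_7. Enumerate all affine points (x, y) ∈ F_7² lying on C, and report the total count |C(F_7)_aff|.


Affine F_7-points: {(0, 5), (1, 2), (1, 3), (2, 3), (5, 0), (6, 0), (6, 1)}; count = 7.

For each of the 49 pairs (x, y) ∈ F_7², evaluate f(x, y) mod 7. Record the zeros.
  x = 0: [0↦3, 1↦2, 2↦5, 3↦4, 4↦5, 5↦0, 6↦2]  zeros at y ∈ {5}
  x = 1: [0↦3, 1↦3, 2↦0, 3↦0, 4↦2, 5↦5, 6↦1]  zeros at y ∈ {2, 3}
  x = 2: [0↦1, 1↦4, 2↦4, 3↦0, 4↦5, 5↦4, 6↦3]  zeros at y ∈ {3}
  x = 3: [0↦5, 1↦6, 2↦4, 3↦5, 4↦1, 5↦5, 6↦2]  zeros at y ∈ ∅
  x = 4: [0↦2, 1↦3, 2↦1, 3↦2, 4↦5, 5↦2, 6↦6]  zeros at y ∈ ∅
  x = 5: [0↦0, 1↦3, 2↦3, 3↦6, 4↦4, 5↦3, 6↦2]  zeros at y ∈ {0}
  x = 6: [0↦0, 1↦0, 2↦4, 3↦4, 4↦6, 5↦2, 6↦5]  zeros at y ∈ {0, 1}
Collecting zeros: affine points = {(0, 5), (1, 2), (1, 3), (2, 3), (5, 0), (6, 0), (6, 1)}.
Total count |C(F_7)_aff| = 7.


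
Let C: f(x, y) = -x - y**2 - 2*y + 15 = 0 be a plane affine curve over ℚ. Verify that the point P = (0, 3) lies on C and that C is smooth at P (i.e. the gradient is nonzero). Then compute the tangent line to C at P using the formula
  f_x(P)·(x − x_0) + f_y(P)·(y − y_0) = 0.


Tangent line at P: -x - 8*y + 24 = 0.

Step 1: f(0, 3) = 0, so P lies on C.
Step 2: partial derivatives
  f_x(x, y) = -1, f_y(x, y) = -2*y - 2.
  f_x(P) = -1, f_y(P) = -8 (gradient nonzero, so P is smooth).
Step 3: tangent line at P: -1·(x − 0) + -8·(y − 3) = 0.
Expanding: -x - 8*y + 24 = 0.


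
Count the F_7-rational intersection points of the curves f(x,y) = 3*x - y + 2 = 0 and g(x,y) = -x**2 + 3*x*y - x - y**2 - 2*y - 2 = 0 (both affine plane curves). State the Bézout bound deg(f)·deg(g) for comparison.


Common zeros: ∅; count = 0; Bézout bound = 2.

deg(f) = 1, deg(g) = 2, so Bézout bound = 2.
Scan x ∈ F_7. For each x, list the y ∈ F_7 with f(x, y) ≡ 0 and those with g(x, y) ≡ 0 (mod 7); the common zeros in that column are the intersection.
  x = 0: f ≡ 0 at y ∈ {2}; g ≡ 0 at y ∈ ∅; common: ∅.
  x = 1: f ≡ 0 at y ∈ {5}; g ≡ 0 at y ∈ ∅; common: ∅.
  x = 2: f ≡ 0 at y ∈ {1}; g ≡ 0 at y ∈ ∅; common: ∅.
  x = 3: f ≡ 0 at y ∈ {4}; g ≡ 0 at y ∈ {0}; common: ∅.
  x = 4: f ≡ 0 at y ∈ {0}; g ≡ 0 at y ∈ ∅; common: ∅.
  x = 5: f ≡ 0 at y ∈ {3}; g ≡ 0 at y ∈ ∅; common: ∅.
  x = 6: f ≡ 0 at y ∈ {6}; g ≡ 0 at y ∈ ∅; common: ∅.
Collecting: common zeros = ∅, so the count is 0.
Comparison with the Bézout bound: 0 ≤ 2 = deg(f)·deg(g), as expected for curves with no common component (the affine F_7-count falls short of the bound because intersections may lie at infinity, over extension fields, or carry multiplicity).


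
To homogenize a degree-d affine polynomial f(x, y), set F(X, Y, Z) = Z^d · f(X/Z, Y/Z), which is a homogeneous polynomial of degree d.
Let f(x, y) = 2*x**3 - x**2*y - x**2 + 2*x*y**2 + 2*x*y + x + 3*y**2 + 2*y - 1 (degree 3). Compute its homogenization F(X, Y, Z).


F(X, Y, Z) = 2*X**3 - X**2*Y - X**2*Z + 2*X*Y**2 + 2*X*Y*Z + X*Z**2 + 3*Y**2*Z + 2*Y*Z**2 - Z**3

deg(f) = 3.
Substitute x = X/Z, y = Y/Z into f, then multiply by Z^3.
  monomial 2·x^3·y^0 ↦ 2·X^3·Y^0·Z^0.
  monomial -1·x^2·y^1 ↦ -1·X^2·Y^1·Z^0.
  monomial -1·x^2·y^0 ↦ -1·X^2·Y^0·Z^1.
  monomial 2·x^1·y^2 ↦ 2·X^1·Y^2·Z^0.
  monomial 2·x^1·y^1 ↦ 2·X^1·Y^1·Z^1.
  monomial 1·x^1·y^0 ↦ 1·X^1·Y^0·Z^2.
  monomial 3·x^0·y^2 ↦ 3·X^0·Y^2·Z^1.
  monomial 2·x^0·y^1 ↦ 2·X^0·Y^1·Z^2.
  monomial -1·x^0·y^0 ↦ -1·X^0·Y^0·Z^3.
Collecting: F(X, Y, Z) = 2*X**3 - X**2*Y - X**2*Z + 2*X*Y**2 + 2*X*Y*Z + X*Z**2 + 3*Y**2*Z + 2*Y*Z**2 - Z**3.


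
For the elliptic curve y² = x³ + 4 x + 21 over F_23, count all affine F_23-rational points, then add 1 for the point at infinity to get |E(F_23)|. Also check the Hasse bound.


Affine points = {(1, 7), (1, 16), (4, 3), (4, 20), (6, 10), (6, 13), (7, 1), (7, 22), (8, 6), (8, 17), (9, 2), (9, 21), (10, 7), (10, 16), (11, 4), (11, 19), (12, 7), (12, 16), (13, 4), (13, 19), (15, 11), (15, 12), (16, 8), (16, 15), (22, 4), (22, 19)}; affine count = 26; |E(F_23)| = 27.

Discriminant check: Δ ∝ 4a³ + 27b² = 4·4³ + 27·21² = 4·64 + 27·441 ≡ 19 (mod 23). Nonzero ⇒ E is nonsingular.
For each x ∈ F_23, compute rhs = x³ + 4·x + 21 mod 23, then count y ∈ F_23 with y² ≡ rhs.
  x = 0: rhs = 21, matching y values: none (0 points).
  x = 1: rhs = 3, matching y values: 7, 16 (2 points).
  x = 2: rhs = 14, matching y values: none (0 points).
  x = 3: rhs = 14, matching y values: none (0 points).
  x = 4: rhs = 9, matching y values: 3, 20 (2 points).
  x = 5: rhs = 5, matching y values: none (0 points).
  x = 6: rhs = 8, matching y values: 10, 13 (2 points).
  x = 7: rhs = 1, matching y values: 1, 22 (2 points).
  x = 8: rhs = 13, matching y values: 6, 17 (2 points).
  x = 9: rhs = 4, matching y values: 2, 21 (2 points).
  x = 10: rhs = 3, matching y values: 7, 16 (2 points).
  x = 11: rhs = 16, matching y values: 4, 19 (2 points).
  x = 12: rhs = 3, matching y values: 7, 16 (2 points).
  x = 13: rhs = 16, matching y values: 4, 19 (2 points).
  x = 14: rhs = 15, matching y values: none (0 points).
  x = 15: rhs = 6, matching y values: 11, 12 (2 points).
  x = 16: rhs = 18, matching y values: 8, 15 (2 points).
  x = 17: rhs = 11, matching y values: none (0 points).
  x = 18: rhs = 14, matching y values: none (0 points).
  x = 19: rhs = 10, matching y values: none (0 points).
  x = 20: rhs = 5, matching y values: none (0 points).
  x = 21: rhs = 5, matching y values: none (0 points).
  x = 22: rhs = 16, matching y values: 4, 19 (2 points).
Total affine count: 26.
Full point count |E(F_23)| = 26 + 1 = 27.
Hasse bound: |27 − (23+1)| = |3| = 3 ≤ 2√23 ≈ 9.5917 ✓.


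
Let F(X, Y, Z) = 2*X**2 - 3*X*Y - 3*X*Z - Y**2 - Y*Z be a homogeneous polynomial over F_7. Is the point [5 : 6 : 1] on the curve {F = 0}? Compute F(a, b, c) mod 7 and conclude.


F(5,6,1) ≡ 1 (mod 7); P is NOT on the curve.

Evaluate F(5, 6, 1) term-by-term (mod 7).
  2*X**2 ↦ 2·25·1·1 = 50
  -3*X*Y ↦ -3·5·6·1 = -90
  -3*X*Z ↦ -3·5·1·1 = -15
  -Y**2 ↦ -1·1·36·1 = -36
  -Y*Z ↦ -1·1·6·1 = -6
Sum: F(5, 6, 1) = (50) + (-90) + (-15) + (-36) + (-6) = -97.
Reducing mod 7: -97 ≡ 1 (mod 7).
Since F(a, b, c) ≡ 1 ≠ 0 (mod 7), P does NOT lie on the curve.


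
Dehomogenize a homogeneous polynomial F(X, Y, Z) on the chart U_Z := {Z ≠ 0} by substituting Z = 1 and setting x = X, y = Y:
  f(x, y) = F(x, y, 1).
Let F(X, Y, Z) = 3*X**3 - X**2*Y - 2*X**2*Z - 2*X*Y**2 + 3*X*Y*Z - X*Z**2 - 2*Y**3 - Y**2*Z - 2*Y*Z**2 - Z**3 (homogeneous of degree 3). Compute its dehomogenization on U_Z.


f(x, y) = 3*x**3 - x**2*y - 2*x**2 - 2*x*y**2 + 3*x*y - x - 2*y**3 - y**2 - 2*y - 1

On U_Z we set Z = 1. Each monomial c·X^i·Y^j·Z^k in F becomes c·x^i·y^j·1^k = c·x^i·y^j.
Substituting Z = 1: F(X, Y, 1) = 3*x**3 - x**2*y - 2*x**2 - 2*x*y**2 + 3*x*y - x - 2*y**3 - y**2 - 2*y - 1.
Note: deg(f) ≤ deg(F) = 3; strict inequality happens when F is divisible by Z (lost terms).


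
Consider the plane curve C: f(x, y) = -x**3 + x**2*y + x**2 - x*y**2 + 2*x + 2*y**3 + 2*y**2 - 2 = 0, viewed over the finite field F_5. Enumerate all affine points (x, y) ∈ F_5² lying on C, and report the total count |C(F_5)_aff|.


Affine F_5-points: {(0, 3), (1, 0)}; count = 2.

For each of the 25 pairs (x, y) ∈ F_5², evaluate f(x, y) mod 5. Record the zeros.
  x = 0: [0↦3, 1↦2, 2↦2, 3↦0, 4↦3]  zeros at y ∈ {3}
  x = 1: [0↦0, 1↦4, 2↦2, 3↦1, 4↦3]  zeros at y ∈ {0}
  x = 2: [0↦3, 1↦4, 2↦2, 3↦4, 4↦2]  zeros at y ∈ ∅
  x = 3: [0↦1, 1↦1, 2↦1, 3↦3, 4↦4]  zeros at y ∈ ∅
  x = 4: [0↦3, 1↦4, 2↦3, 3↦2, 4↦3]  zeros at y ∈ ∅
Collecting zeros: affine points = {(0, 3), (1, 0)}.
Total count |C(F_5)_aff| = 2.


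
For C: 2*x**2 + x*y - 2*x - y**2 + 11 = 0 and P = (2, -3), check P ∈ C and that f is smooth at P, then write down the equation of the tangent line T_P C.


Tangent line at P: 3*x + 8*y + 18 = 0.

Step 1: f(2, -3) = 0, so P lies on C.
Step 2: partial derivatives
  f_x(x, y) = 4*x + y - 2, f_y(x, y) = x - 2*y.
  f_x(P) = 3, f_y(P) = 8 (gradient nonzero, so P is smooth).
Step 3: tangent line at P: 3·(x − 2) + 8·(y − -3) = 0.
Expanding: 3*x + 8*y + 18 = 0.


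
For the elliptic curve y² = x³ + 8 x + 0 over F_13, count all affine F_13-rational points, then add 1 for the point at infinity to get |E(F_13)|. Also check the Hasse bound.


Affine points = {(0, 0), (1, 3), (1, 10), (3, 5), (3, 8), (5, 3), (5, 10), (6, 2), (6, 11), (7, 3), (7, 10), (8, 2), (8, 11), (10, 1), (10, 12), (12, 2), (12, 11)}; affine count = 17; |E(F_13)| = 18.

Discriminant check: Δ ∝ 4a³ + 27b² = 4·8³ + 27·0² = 4·512 + 27·0 ≡ 7 (mod 13). Nonzero ⇒ E is nonsingular.
For each x ∈ F_13, compute rhs = x³ + 8·x + 0 mod 13, then count y ∈ F_13 with y² ≡ rhs.
  x = 0: rhs = 0, matching y values: 0 (1 points).
  x = 1: rhs = 9, matching y values: 3, 10 (2 points).
  x = 2: rhs = 11, matching y values: none (0 points).
  x = 3: rhs = 12, matching y values: 5, 8 (2 points).
  x = 4: rhs = 5, matching y values: none (0 points).
  x = 5: rhs = 9, matching y values: 3, 10 (2 points).
  x = 6: rhs = 4, matching y values: 2, 11 (2 points).
  x = 7: rhs = 9, matching y values: 3, 10 (2 points).
  x = 8: rhs = 4, matching y values: 2, 11 (2 points).
  x = 9: rhs = 8, matching y values: none (0 points).
  x = 10: rhs = 1, matching y values: 1, 12 (2 points).
  x = 11: rhs = 2, matching y values: none (0 points).
  x = 12: rhs = 4, matching y values: 2, 11 (2 points).
Total affine count: 17.
Full point count |E(F_13)| = 17 + 1 = 18.
Hasse bound: |18 − (13+1)| = |4| = 4 ≤ 2√13 ≈ 7.2111 ✓.


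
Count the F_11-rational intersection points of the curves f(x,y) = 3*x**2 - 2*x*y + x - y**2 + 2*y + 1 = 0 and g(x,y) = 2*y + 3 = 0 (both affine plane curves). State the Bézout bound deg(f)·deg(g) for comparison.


Common zeros: {(1, 4), (5, 4)}; count = 2; Bézout bound = 2.

deg(f) = 2, deg(g) = 1, so Bézout bound = 2.
Scan x ∈ F_11. For each x, list the y ∈ F_11 with f(x, y) ≡ 0 and those with g(x, y) ≡ 0 (mod 11); the common zeros in that column are the intersection.
  x = 0: f ≡ 0 at y ∈ ∅; g ≡ 0 at y ∈ {4}; common: ∅.
  x = 1: f ≡ 0 at y ∈ {4, 7}; g ≡ 0 at y ∈ {4}; common: {4}.
  x = 2: f ≡ 0 at y ∈ {3, 6}; g ≡ 0 at y ∈ {4}; common: ∅.
  x = 3: f ≡ 0 at y ∈ ∅; g ≡ 0 at y ∈ {4}; common: ∅.
  x = 4: f ≡ 0 at y ∈ ∅; g ≡ 0 at y ∈ {4}; common: ∅.
  x = 5: f ≡ 0 at y ∈ {4, 10}; g ≡ 0 at y ∈ {4}; common: {4}.
  x = 6: f ≡ 0 at y ∈ ∅; g ≡ 0 at y ∈ {4}; common: ∅.
  x = 7: f ≡ 0 at y ∈ {3, 7}; g ≡ 0 at y ∈ {4}; common: ∅.
  x = 8: f ≡ 0 at y ∈ ∅; g ≡ 0 at y ∈ {4}; common: ∅.
  x = 9: f ≡ 0 at y ∈ {0, 6}; g ≡ 0 at y ∈ {4}; common: ∅.
  x = 10: f ≡ 0 at y ∈ ∅; g ≡ 0 at y ∈ {4}; common: ∅.
Collecting: common zeros = {(1, 4), (5, 4)}, so the count is 2.
Comparison with the Bézout bound: 2 ≤ 2 = deg(f)·deg(g), as expected for curves with no common component (the bound is attained).


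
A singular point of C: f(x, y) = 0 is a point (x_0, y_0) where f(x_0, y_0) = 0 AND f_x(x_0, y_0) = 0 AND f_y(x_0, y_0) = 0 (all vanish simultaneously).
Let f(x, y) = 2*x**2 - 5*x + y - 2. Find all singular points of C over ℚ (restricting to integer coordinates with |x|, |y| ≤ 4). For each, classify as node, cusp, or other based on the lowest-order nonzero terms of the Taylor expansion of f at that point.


No singular points in the scanned grid; C is smooth there.

Compute partial derivatives:
  f_x = 4*x - 5.
  f_y = 1.
f_y = 1 is a nonzero constant, so f_y never vanishes: no point (x, y) can satisfy f = f_x = f_y = 0. In particular no (x, y) ∈ {−4, ..., 4}² is singular; the curve is smooth.


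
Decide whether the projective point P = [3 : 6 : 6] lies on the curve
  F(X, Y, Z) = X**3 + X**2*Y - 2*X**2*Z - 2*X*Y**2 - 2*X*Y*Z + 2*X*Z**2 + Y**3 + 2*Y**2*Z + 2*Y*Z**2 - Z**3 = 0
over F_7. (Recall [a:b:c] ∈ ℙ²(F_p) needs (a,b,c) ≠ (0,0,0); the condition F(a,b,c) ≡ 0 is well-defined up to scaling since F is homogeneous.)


F(3,6,6) ≡ 5 (mod 7); P is NOT on the curve.

Evaluate F(3, 6, 6) term-by-term (mod 7).
  X**3 ↦ 1·27·1·1 = 27
  X**2*Y ↦ 1·9·6·1 = 54
  -2*X**2*Z ↦ -2·9·1·6 = -108
  -2*X*Y**2 ↦ -2·3·36·1 = -216
  -2*X*Y*Z ↦ -2·3·6·6 = -216
  2*X*Z**2 ↦ 2·3·1·36 = 216
  Y**3 ↦ 1·1·216·1 = 216
  2*Y**2*Z ↦ 2·1·36·6 = 432
  2*Y*Z**2 ↦ 2·1·6·36 = 432
  -Z**3 ↦ -1·1·1·216 = -216
Sum: F(3, 6, 6) = (27) + (54) + (-108) + (-216) + (-216) + (216) + (216) + (432) + (432) + (-216) = 621.
Reducing mod 7: 621 ≡ 5 (mod 7).
Since F(a, b, c) ≡ 5 ≠ 0 (mod 7), P does NOT lie on the curve.


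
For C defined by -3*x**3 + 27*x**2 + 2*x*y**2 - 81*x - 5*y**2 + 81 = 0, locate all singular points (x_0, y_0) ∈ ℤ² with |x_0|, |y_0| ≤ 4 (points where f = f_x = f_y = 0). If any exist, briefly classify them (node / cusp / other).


Singular points: {(3, 0)}; classification: cusp.

Compute partial derivatives:
  f_x = -9*x**2 + 54*x + 2*y**2 - 81.
  f_y = 4*x*y - 10*y.
Scan x_0 ∈ {−4, ..., 4}. For each x_0, f_y(x_0, y) is a polynomial in y; find its integer roots y ∈ {−4, ..., 4}, then test f_x and f at those candidates.
  x = -4: f_y(-4, y) = -26*y; vanishes at y ∈ {0}. (-4, 0): f_x = -441 ≠ 0.
  x = -3: f_y(-3, y) = -22*y; vanishes at y ∈ {0}. (-3, 0): f_x = -324 ≠ 0.
  x = -2: f_y(-2, y) = -18*y; vanishes at y ∈ {0}. (-2, 0): f_x = -225 ≠ 0.
  x = -1: f_y(-1, y) = -14*y; vanishes at y ∈ {0}. (-1, 0): f_x = -144 ≠ 0.
  x = 0: f_y(0, y) = -10*y; vanishes at y ∈ {0}. (0, 0): f_x = -81 ≠ 0.
  x = 1: f_y(1, y) = -6*y; vanishes at y ∈ {0}. (1, 0): f_x = -36 ≠ 0.
  x = 2: f_y(2, y) = -2*y; vanishes at y ∈ {0}. (2, 0): f_x = -9 ≠ 0.
  x = 3: f_y(3, y) = 2*y; vanishes at y ∈ {0}. (3, 0): f_x = 0, f = 0 — SINGULAR.
  x = 4: f_y(4, y) = 6*y; vanishes at y ∈ {0}. (4, 0): f_x = -9 ≠ 0.
Only singular point on the grid: (3, 0).
Classify: substitute x = 3 + u, y = 0 + v and expand: f = -3*u**3 + 2*u*v**2 + v**2.
No constant or linear terms (consistent with a singular point). Quadratic part: v**2. Cubic part: -3*u**3 + 2*u*v**2.
The quadratic part v**2 is a perfect square, so there is a single (double) tangent line v = 0, i.e. y = 0. Restricting the cubic part to that line (v = 0) leaves -3*u**3 ≠ 0, so f is not divisible by v and the branch is v² ≈ 3*u**3 to lowest order — this is a cusp.
Classification: cusp.


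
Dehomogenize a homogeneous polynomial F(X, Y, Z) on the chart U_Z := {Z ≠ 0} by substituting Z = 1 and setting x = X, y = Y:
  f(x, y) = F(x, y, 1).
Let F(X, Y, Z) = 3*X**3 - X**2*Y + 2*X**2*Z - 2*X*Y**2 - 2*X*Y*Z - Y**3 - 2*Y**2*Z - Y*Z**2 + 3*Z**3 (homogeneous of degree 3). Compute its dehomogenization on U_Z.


f(x, y) = 3*x**3 - x**2*y + 2*x**2 - 2*x*y**2 - 2*x*y - y**3 - 2*y**2 - y + 3

On U_Z we set Z = 1. Each monomial c·X^i·Y^j·Z^k in F becomes c·x^i·y^j·1^k = c·x^i·y^j.
Substituting Z = 1: F(X, Y, 1) = 3*x**3 - x**2*y + 2*x**2 - 2*x*y**2 - 2*x*y - y**3 - 2*y**2 - y + 3.
Note: deg(f) ≤ deg(F) = 3; strict inequality happens when F is divisible by Z (lost terms).
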